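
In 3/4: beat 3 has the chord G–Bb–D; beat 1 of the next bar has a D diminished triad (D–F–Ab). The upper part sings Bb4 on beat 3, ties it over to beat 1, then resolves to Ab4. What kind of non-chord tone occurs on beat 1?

The harmony at that moment is D diminished triad (D, F, Ab); Bb4 is not a chord tone.
It is held over (the same pitch as the preceding Bb4) and left by step down to Ab4.
Held over from the previous chord and resolving down by step — a suspension.

Suspension.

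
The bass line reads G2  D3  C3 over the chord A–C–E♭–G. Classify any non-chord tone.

The harmony at that moment is A half-diminished seventh chord (A, C, E♭, G); D3 is not a chord tone.
It is approached by leap up from G2 and left by step down to C3.
Leap in, step out — an appoggiatura.

D3 is an appoggiatura.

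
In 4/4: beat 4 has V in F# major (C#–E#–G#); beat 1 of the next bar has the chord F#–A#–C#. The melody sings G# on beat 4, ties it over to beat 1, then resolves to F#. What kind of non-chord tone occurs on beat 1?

The harmony at that moment is F# major triad (F#, A#, C#); G# is not a chord tone.
It is held over (the same pitch as the preceding G#) and left by step down to F#.
Held over from the previous chord and resolving down by step — a suspension.

Suspension.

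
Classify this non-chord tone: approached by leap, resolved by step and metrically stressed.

Appoggiatura.

Approach: by leap. Departure: by step. Metric position: strong.
Leap in, step out, in a metrically strong position — an appoggiatura. (It is the mirror image of the escape tone, which steps in and leaps out from a weak position.)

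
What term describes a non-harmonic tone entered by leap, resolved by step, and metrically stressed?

Approach: by leap. Departure: by step. Metric position: strong.
Leap in, step out, in a metrically strong position — an appoggiatura. (It is the mirror image of the escape tone, which steps in and leaps out from a weak position.)

Appoggiatura.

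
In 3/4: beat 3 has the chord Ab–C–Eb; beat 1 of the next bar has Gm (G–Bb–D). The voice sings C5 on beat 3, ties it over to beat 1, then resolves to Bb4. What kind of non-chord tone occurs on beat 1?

Suspension.

The harmony at that moment is G minor triad (G, Bb, D); C5 is not a chord tone.
It is held over (the same pitch as the preceding C5) and left by step down to Bb4.
Held over from the previous chord and resolving down by step — a suspension.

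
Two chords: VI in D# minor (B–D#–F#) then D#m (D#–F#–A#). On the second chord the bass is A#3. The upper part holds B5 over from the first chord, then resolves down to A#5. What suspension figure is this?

At the second chord the bass is A#3. The suspended B5 lies a ninth above the bass; after resolving down by step to A#5, the interval above the bass becomes an octave.
Suspension figures are named by those two intervals: 9–8.

9–8 suspension.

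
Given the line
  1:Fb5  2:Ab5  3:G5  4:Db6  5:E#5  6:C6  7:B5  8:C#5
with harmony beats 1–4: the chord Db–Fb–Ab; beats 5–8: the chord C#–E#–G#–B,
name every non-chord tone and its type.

The harmony at that moment is Db minor triad (Db, Fb, Ab); G5 is not a chord tone.
It is approached by step down from Ab5 and left by leap up to Db6.
Step in, leap out — an escape tone.
The harmony at that moment is C# dominant seventh chord (C#, E#, G#, B); C6 is not a chord tone.
It is approached by leap up from E#5 and left by step down to B5.
Leap in, step out — an appoggiatura.

G5 (beat 3) — escape tone; C6 (beat 6) — appoggiatura.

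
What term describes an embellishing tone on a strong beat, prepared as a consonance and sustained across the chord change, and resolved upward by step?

Retardation.

Approach: by preparation — the pitch is first a chord tone, then held (tied or repeated) while the harmony changes under it. Departure: up by step. Metric position: strong.
A prepared dissonance that resolves upward by step — a retardation. (The same figure resolving downward would be a suspension.)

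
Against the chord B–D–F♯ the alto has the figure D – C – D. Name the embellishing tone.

The harmony at that moment is B minor triad (B, D, F♯); C is not a chord tone.
It is approached by step down from D and left by step up to D.
Step away and step back to the same note — a neighbor tone (lower neighbor).

C is a neighbor tone.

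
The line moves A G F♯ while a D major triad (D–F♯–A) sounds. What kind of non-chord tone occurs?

The harmony at that moment is D major triad (D, F♯, A); G is not a chord tone.
It is approached by step down from A and left by step down to F♯.
Step in, step out in the same direction — a passing tone.

G is a passing tone.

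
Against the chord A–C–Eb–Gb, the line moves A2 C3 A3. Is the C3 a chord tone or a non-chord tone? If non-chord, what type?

Chord tone (the third of A diminished seventh chord).

A diminished seventh chord contains A, C, Eb, Gb; C is the third, so it is a chord tone.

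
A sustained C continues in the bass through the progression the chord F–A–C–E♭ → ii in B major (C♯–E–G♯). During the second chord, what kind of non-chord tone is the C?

Pedal tone (pedal point).

The harmony at that moment is C♯ minor triad (C♯, E, G♯); C is not a chord tone.
It is held over (the same pitch as the preceding C) and then sustained as the same pitch into the next harmony.
Sustained through a change of harmony — a pedal tone.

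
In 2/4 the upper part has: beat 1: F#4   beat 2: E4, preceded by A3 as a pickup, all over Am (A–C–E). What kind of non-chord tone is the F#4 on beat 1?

Appoggiatura.

The harmony at that moment is A minor triad (A, C, E); F#4 is not a chord tone.
It is approached by leap up from A3 and left by step down to E4.
Leap in, step out, metrically accented — an appoggiatura.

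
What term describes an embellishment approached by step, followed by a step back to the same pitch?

Approach: by step. Departure: by step in the opposite direction, back to the starting pitch.
Stepwise on both sides but reversing to return to the same chord tone — a neighbor tone. (Had it continued onward in the same direction it would be a passing tone instead.)

Neighbor tone.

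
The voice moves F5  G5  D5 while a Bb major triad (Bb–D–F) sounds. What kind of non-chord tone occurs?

The harmony at that moment is Bb major triad (Bb, D, F); G5 is not a chord tone.
It is approached by step up from F5 and left by leap down to D5.
Step in, leap out — an escape tone.

G5 is an escape tone.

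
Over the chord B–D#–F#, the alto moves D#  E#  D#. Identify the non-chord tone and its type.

The harmony at that moment is B major triad (B, D#, F#); E# is not a chord tone.
It is approached by step up from D# and left by step down to D#.
Step away and step back to the same note — a neighbor tone (upper neighbor).

E# is a neighbor tone.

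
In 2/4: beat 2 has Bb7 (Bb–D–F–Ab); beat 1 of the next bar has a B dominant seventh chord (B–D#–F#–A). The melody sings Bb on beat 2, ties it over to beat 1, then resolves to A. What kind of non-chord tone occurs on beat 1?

The harmony at that moment is B dominant seventh chord (B, D#, F#, A); Bb is not a chord tone.
It is held over (the same pitch as the preceding Bb) and left by step down to A.
Held over from the previous chord and resolving down by step — a suspension.

Suspension.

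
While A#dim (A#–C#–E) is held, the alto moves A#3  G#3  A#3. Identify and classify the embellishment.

G#3 is a neighbor tone.

The harmony at that moment is A# diminished triad (A#, C#, E); G#3 is not a chord tone.
It is approached by step down from A#3 and left by step up to A#3.
Step away and step back to the same note — a neighbor tone (lower neighbor).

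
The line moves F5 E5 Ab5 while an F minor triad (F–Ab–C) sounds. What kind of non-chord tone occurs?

The harmony at that moment is F minor triad (F, Ab, C); E5 is not a chord tone.
It is approached by step down from F5 and left by leap up to Ab5.
Step in, leap out — an escape tone.

E5 is an escape tone.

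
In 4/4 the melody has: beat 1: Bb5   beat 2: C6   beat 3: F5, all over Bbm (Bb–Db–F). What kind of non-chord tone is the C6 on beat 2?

Escape tone.

The harmony at that moment is Bb minor triad (Bb, Db, F); C6 is not a chord tone.
It is approached by step up from Bb5 and left by leap down to F5.
Step in, leap out, on a weak beat — an escape tone.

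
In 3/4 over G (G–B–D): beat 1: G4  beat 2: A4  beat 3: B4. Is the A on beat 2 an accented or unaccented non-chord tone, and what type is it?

Unaccented passing tone.

The harmony at that moment is G major triad (G, B, D); A4 is not a chord tone.
It is approached by step up from G4 and left by step up to B4.
Step in, step out in the same direction — a passing tone.
It falls on a weak beat, so it is unaccented.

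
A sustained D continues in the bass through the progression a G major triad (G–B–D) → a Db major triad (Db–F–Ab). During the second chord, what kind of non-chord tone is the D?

Pedal tone (pedal point).

The harmony at that moment is Db major triad (Db, F, Ab); D is not a chord tone.
It is held over (the same pitch as the preceding D) and then sustained as the same pitch into the next harmony.
Sustained through a change of harmony — a pedal tone.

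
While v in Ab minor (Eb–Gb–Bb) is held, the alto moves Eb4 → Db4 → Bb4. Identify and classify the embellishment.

Db4 is an escape tone.

The harmony at that moment is Eb minor triad (Eb, Gb, Bb); Db4 is not a chord tone.
It is approached by step down from Eb4 and left by leap up to Bb4.
Step in, leap out — an escape tone.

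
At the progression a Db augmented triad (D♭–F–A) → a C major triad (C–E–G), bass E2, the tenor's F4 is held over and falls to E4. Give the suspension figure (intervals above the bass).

At the second chord the bass is E2. The suspended F4 lies a ninth above the bass; after resolving down by step to E4, the interval above the bass becomes an octave.
Suspension figures are named by those two intervals: 9–8.

9–8 suspension.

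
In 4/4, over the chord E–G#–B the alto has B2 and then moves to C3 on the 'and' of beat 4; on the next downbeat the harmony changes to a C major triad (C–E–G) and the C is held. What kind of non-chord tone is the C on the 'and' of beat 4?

Anticipation.

The harmony at that moment is E major triad (E, G#, B); C3 is not a chord tone.
It is approached by step up from B2 and then sustained as the same pitch into the next harmony.
Arriving early and becoming a chord tone when the harmony changes — an anticipation.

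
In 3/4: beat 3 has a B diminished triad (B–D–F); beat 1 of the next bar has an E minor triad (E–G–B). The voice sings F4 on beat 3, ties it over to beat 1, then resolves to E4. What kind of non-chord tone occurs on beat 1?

Suspension.

The harmony at that moment is E minor triad (E, G, B); F4 is not a chord tone.
It is held over (the same pitch as the preceding F4) and left by step down to E4.
Held over from the previous chord and resolving down by step — a suspension.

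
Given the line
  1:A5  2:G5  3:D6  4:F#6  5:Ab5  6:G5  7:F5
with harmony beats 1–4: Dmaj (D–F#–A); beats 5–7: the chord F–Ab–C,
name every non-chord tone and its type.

The harmony at that moment is D major triad (D, F#, A); G5 is not a chord tone.
It is approached by step down from A5 and left by leap up to D6.
Step in, leap out — an escape tone.
The harmony at that moment is F minor triad (F, Ab, C); G5 is not a chord tone.
It is approached by step down from Ab5 and left by step down to F5.
Step in, step out in the same direction — a passing tone.

G5 (beat 2) — escape tone; G5 (beat 6) — passing tone.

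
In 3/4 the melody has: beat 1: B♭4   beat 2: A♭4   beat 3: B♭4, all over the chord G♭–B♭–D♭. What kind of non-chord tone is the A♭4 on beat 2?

Lower neighbor tone.

The harmony at that moment is G♭ major triad (G♭, B♭, D♭); A♭4 is not a chord tone.
It is approached by step down from B♭4 and left by step up to B♭4.
Step away and step back to the same note — a neighbor tone (lower neighbor).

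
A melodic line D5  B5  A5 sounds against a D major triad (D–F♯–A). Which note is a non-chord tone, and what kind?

The harmony at that moment is D major triad (D, F♯, A); B5 is not a chord tone.
It is approached by leap up from D5 and left by step down to A5.
Leap in, step out — an appoggiatura.

B5 is an appoggiatura.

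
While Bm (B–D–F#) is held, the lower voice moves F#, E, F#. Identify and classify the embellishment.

The harmony at that moment is B minor triad (B, D, F#); E is not a chord tone.
It is approached by step down from F# and left by step up to F#.
Step away and step back to the same note — a neighbor tone (lower neighbor).

E is a neighbor tone.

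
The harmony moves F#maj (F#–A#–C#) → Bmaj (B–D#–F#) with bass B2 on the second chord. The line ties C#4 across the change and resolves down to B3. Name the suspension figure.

9–8 suspension.

At the second chord the bass is B2. The suspended C#4 lies a ninth above the bass; after resolving down by step to B3, the interval above the bass becomes an octave.
Suspension figures are named by those two intervals: 9–8.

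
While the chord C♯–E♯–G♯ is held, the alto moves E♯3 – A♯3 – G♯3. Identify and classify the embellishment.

The harmony at that moment is C♯ major triad (C♯, E♯, G♯); A♯3 is not a chord tone.
It is approached by leap up from E♯3 and left by step down to G♯3.
Leap in, step out — an appoggiatura.

A♯3 is an appoggiatura.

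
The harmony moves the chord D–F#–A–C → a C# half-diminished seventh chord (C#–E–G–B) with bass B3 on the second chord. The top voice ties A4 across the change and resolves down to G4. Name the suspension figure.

7–6 suspension.

At the second chord the bass is B3. The suspended A4 lies a seventh above the bass; after resolving down by step to G4, the interval above the bass becomes a sixth.
Suspension figures are named by those two intervals: 7–6.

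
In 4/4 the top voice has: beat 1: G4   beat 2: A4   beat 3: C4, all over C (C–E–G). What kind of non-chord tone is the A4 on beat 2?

The harmony at that moment is C major triad (C, E, G); A4 is not a chord tone.
It is approached by step up from G4 and left by leap down to C4.
Step in, leap out, on a weak beat — an escape tone.

Escape tone.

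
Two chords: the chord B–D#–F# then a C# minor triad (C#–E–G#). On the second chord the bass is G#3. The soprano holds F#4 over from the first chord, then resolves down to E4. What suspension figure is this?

At the second chord the bass is G#3. The suspended F#4 lies a seventh above the bass; after resolving down by step to E4, the interval above the bass becomes a sixth.
Suspension figures are named by those two intervals: 7–6.

7–6 suspension.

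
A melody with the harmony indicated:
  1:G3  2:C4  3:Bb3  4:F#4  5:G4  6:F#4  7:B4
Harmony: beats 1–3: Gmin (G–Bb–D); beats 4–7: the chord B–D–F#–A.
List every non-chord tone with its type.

The harmony at that moment is G minor triad (G, Bb, D); C4 is not a chord tone.
It is approached by leap up from G3 and left by step down to Bb3.
Leap in, step out — an appoggiatura.
The harmony at that moment is B minor seventh chord (B, D, F#, A); G4 is not a chord tone.
It is approached by step up from F#4 and left by step down to F#4.
Step away and step back to the same note — a neighbor tone (upper neighbor).

C4 (beat 2) — appoggiatura; G4 (beat 5) — neighbor tone.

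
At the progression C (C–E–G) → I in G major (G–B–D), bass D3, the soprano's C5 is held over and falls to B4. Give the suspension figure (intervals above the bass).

7–6 suspension.

At the second chord the bass is D3. The suspended C5 lies a seventh above the bass; after resolving down by step to B4, the interval above the bass becomes a sixth.
Suspension figures are named by those two intervals: 7–6.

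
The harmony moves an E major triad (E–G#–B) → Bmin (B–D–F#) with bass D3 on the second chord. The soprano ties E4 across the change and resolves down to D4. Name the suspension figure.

9–8 suspension.

At the second chord the bass is D3. The suspended E4 lies a ninth above the bass; after resolving down by step to D4, the interval above the bass becomes an octave.
Suspension figures are named by those two intervals: 9–8.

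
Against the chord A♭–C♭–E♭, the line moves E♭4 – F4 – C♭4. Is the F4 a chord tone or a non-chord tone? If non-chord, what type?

The harmony at that moment is A♭ minor triad (A♭, C♭, E♭); F4 is not a chord tone.
It is approached by step up from E♭4 and left by leap down to C♭4.
Step in, leap out — an escape tone.

Non-chord tone — an escape tone.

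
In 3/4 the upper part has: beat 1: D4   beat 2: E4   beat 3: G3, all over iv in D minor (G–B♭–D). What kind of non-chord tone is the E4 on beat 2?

Escape tone.

The harmony at that moment is G minor triad (G, B♭, D); E4 is not a chord tone.
It is approached by step up from D4 and left by leap down to G3.
Step in, leap out, on a weak beat — an escape tone.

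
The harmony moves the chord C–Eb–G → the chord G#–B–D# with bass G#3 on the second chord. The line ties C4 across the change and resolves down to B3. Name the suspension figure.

4–3 suspension.

At the second chord the bass is G#3. The suspended C4 lies a fourth above the bass; after resolving down by step to B3, the interval above the bass becomes a third.
Suspension figures are named by those two intervals: 4–3.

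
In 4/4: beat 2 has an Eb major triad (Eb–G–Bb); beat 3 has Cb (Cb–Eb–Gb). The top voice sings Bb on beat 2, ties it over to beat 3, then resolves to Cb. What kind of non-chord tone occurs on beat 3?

Retardation.

The harmony at that moment is Cb major triad (Cb, Eb, Gb); Bb is not a chord tone.
It is held over (the same pitch as the preceding Bb) and left by step up to Cb.
Held over from the previous chord and resolving up by step — a retardation.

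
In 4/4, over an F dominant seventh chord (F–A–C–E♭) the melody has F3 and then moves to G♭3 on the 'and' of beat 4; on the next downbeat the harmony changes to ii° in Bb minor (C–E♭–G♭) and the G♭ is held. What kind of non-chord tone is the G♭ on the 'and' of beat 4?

Anticipation.

The harmony at that moment is F dominant seventh chord (F, A, C, E♭); G♭3 is not a chord tone.
It is approached by step up from F3 and then sustained as the same pitch into the next harmony.
Arriving early and becoming a chord tone when the harmony changes — an anticipation.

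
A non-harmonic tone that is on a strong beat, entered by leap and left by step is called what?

Appoggiatura.

Approach: by leap. Departure: by step. Metric position: strong.
Leap in, step out, in a metrically strong position — an appoggiatura. (It is the mirror image of the escape tone, which steps in and leaps out from a weak position.)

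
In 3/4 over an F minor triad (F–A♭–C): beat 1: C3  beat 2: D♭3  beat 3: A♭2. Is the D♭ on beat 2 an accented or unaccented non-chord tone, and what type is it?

Unaccented escape tone.

The harmony at that moment is F minor triad (F, A♭, C); D♭3 is not a chord tone.
It is approached by step up from C3 and left by leap down to A♭2.
Step in, leap out — an escape tone.
It falls on a weak beat, so it is unaccented.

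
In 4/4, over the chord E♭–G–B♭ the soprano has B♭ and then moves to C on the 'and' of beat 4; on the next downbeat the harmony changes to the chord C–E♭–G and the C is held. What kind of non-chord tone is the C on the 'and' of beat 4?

Anticipation.

The harmony at that moment is E♭ major triad (E♭, G, B♭); C is not a chord tone.
It is approached by step up from B♭ and then sustained as the same pitch into the next harmony.
Arriving early and becoming a chord tone when the harmony changes — an anticipation.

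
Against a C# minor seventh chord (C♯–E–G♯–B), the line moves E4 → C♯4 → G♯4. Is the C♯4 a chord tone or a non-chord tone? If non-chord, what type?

C# minor seventh chord contains C♯, E, G♯, B; C♯ is the root, so it is a chord tone.

Chord tone (the root of C# minor seventh chord).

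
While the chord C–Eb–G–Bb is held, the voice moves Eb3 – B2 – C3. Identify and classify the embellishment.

B2 is an appoggiatura.

The harmony at that moment is C minor seventh chord (C, Eb, G, Bb); B2 is not a chord tone.
It is approached by leap down from Eb3 and left by step up to C3.
Leap in, step out — an appoggiatura.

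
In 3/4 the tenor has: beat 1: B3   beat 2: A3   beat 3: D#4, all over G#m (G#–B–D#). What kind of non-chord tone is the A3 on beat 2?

Escape tone.

The harmony at that moment is G# minor triad (G#, B, D#); A3 is not a chord tone.
It is approached by step down from B3 and left by leap up to D#4.
Step in, leap out, on a weak beat — an escape tone.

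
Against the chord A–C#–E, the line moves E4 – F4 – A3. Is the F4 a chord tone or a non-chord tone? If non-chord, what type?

Non-chord tone — an escape tone.

The harmony at that moment is A major triad (A, C#, E); F4 is not a chord tone.
It is approached by step up from E4 and left by leap down to A3.
Step in, leap out — an escape tone.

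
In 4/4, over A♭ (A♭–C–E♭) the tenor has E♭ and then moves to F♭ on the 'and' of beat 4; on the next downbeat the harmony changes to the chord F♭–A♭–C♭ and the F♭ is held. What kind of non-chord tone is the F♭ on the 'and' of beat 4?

The harmony at that moment is A♭ major triad (A♭, C, E♭); F♭ is not a chord tone.
It is approached by step up from E♭ and then sustained as the same pitch into the next harmony.
Arriving early and becoming a chord tone when the harmony changes — an anticipation.

Anticipation.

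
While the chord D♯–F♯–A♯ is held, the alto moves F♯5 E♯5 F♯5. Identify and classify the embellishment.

E♯5 is a neighbor tone.

The harmony at that moment is D♯ minor triad (D♯, F♯, A♯); E♯5 is not a chord tone.
It is approached by step down from F♯5 and left by step up to F♯5.
Step away and step back to the same note — a neighbor tone (lower neighbor).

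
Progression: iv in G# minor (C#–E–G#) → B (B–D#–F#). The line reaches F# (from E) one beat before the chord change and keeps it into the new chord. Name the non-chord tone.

F# is an anticipation.

The harmony at that moment is C# minor triad (C#, E, G#); F# is not a chord tone.
It is approached by step up from E and then sustained as the same pitch into the next harmony.
Arriving early and becoming a chord tone when the harmony changes — an anticipation.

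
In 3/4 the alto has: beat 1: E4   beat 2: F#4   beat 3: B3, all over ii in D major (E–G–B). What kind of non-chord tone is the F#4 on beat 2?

The harmony at that moment is E minor triad (E, G, B); F#4 is not a chord tone.
It is approached by step up from E4 and left by leap down to B3.
Step in, leap out, on a weak beat — an escape tone.

Escape tone.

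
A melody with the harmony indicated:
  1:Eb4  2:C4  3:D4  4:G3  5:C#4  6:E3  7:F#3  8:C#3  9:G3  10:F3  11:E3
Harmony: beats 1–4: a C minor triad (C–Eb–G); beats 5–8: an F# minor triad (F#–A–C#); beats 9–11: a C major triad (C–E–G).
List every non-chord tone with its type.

D4 (beat 3) — escape tone; E3 (beat 6) — appoggiatura; F3 (beat 10) — passing tone.

The harmony at that moment is C minor triad (C, Eb, G); D4 is not a chord tone.
It is approached by step up from C4 and left by leap down to G3.
Step in, leap out — an escape tone.
The harmony at that moment is F# minor triad (F#, A, C#); E3 is not a chord tone.
It is approached by leap down from C#4 and left by step up to F#3.
Leap in, step out — an appoggiatura.
The harmony at that moment is C major triad (C, E, G); F3 is not a chord tone.
It is approached by step down from G3 and left by step down to E3.
Step in, step out in the same direction — a passing tone.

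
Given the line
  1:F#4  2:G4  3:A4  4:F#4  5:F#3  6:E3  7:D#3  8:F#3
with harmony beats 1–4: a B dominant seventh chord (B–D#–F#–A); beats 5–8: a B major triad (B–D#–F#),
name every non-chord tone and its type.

G4 (beat 2) — passing tone; E3 (beat 6) — passing tone.

The harmony at that moment is B dominant seventh chord (B, D#, F#, A); G4 is not a chord tone.
It is approached by step up from F#4 and left by step up to A4.
Step in, step out in the same direction — a passing tone.
The harmony at that moment is B major triad (B, D#, F#); E3 is not a chord tone.
It is approached by step down from F#3 and left by step down to D#3.
Step in, step out in the same direction — a passing tone.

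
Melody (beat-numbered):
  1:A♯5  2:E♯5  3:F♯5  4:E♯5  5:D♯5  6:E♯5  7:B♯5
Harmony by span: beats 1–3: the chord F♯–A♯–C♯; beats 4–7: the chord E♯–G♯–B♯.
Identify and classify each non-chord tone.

The harmony at that moment is F♯ major triad (F♯, A♯, C♯); E♯5 is not a chord tone.
It is approached by leap down from A♯5 and left by step up to F♯5.
Leap in, step out — an appoggiatura.
The harmony at that moment is E♯ minor triad (E♯, G♯, B♯); D♯5 is not a chord tone.
It is approached by step down from E♯5 and left by step up to E♯5.
Step away and step back to the same note — a neighbor tone (lower neighbor).

E♯5 (beat 2) — appoggiatura; D♯5 (beat 5) — neighbor tone.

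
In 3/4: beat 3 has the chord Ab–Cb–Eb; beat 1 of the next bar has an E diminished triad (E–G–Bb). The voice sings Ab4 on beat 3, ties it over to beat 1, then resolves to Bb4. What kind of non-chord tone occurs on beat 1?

Retardation.

The harmony at that moment is E diminished triad (E, G, Bb); Ab4 is not a chord tone.
It is held over (the same pitch as the preceding Ab4) and left by step up to Bb4.
Held over from the previous chord and resolving up by step — a retardation.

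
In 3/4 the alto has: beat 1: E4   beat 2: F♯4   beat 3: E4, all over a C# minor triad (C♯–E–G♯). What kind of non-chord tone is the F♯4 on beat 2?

Upper neighbor tone.

The harmony at that moment is C♯ minor triad (C♯, E, G♯); F♯4 is not a chord tone.
It is approached by step up from E4 and left by step down to E4.
Step away and step back to the same note — a neighbor tone (upper neighbor).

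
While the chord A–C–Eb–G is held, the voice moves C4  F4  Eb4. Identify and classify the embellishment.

F4 is an appoggiatura.

The harmony at that moment is A half-diminished seventh chord (A, C, Eb, G); F4 is not a chord tone.
It is approached by leap up from C4 and left by step down to Eb4.
Leap in, step out — an appoggiatura.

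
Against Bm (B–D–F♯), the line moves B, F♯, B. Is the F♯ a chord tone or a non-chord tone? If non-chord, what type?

Chord tone (the fifth of B minor triad).

B minor triad contains B, D, F♯; F♯ is the fifth, so it is a chord tone.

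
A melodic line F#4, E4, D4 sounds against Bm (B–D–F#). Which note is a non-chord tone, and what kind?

The harmony at that moment is B minor triad (B, D, F#); E4 is not a chord tone.
It is approached by step down from F#4 and left by step down to D4.
Step in, step out in the same direction — a passing tone.

E4 is a passing tone.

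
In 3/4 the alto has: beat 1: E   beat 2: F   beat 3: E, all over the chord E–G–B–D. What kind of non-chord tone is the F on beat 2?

The harmony at that moment is E minor seventh chord (E, G, B, D); F is not a chord tone.
It is approached by step up from E and left by step down to E.
Step away and step back to the same note — a neighbor tone (upper neighbor).

Upper neighbor tone.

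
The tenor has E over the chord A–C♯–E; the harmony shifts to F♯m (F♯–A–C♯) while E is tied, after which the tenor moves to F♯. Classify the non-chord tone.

E is a retardation.

The harmony at that moment is F♯ minor triad (F♯, A, C♯); E is not a chord tone.
It is held over (the same pitch as the preceding E) and left by step up to F♯.
Held over from the previous chord and resolving up by step — a retardation.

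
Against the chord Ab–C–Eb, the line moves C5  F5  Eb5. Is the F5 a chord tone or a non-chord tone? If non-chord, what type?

Non-chord tone — an appoggiatura.

The harmony at that moment is Ab major triad (Ab, C, Eb); F5 is not a chord tone.
It is approached by leap up from C5 and left by step down to Eb5.
Leap in, step out — an appoggiatura.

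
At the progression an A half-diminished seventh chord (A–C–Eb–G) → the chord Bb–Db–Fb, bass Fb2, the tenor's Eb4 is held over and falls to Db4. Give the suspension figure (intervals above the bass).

At the second chord the bass is Fb2. The suspended Eb4 lies a seventh above the bass; after resolving down by step to Db4, the interval above the bass becomes a sixth.
Suspension figures are named by those two intervals: 7–6.

7–6 suspension.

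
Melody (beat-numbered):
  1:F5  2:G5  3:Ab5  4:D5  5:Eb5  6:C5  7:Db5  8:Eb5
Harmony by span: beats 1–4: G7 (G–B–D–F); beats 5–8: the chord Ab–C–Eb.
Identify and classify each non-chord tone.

The harmony at that moment is G dominant seventh chord (G, B, D, F); Ab5 is not a chord tone.
It is approached by step up from G5 and left by leap down to D5.
Step in, leap out — an escape tone.
The harmony at that moment is Ab major triad (Ab, C, Eb); Db5 is not a chord tone.
It is approached by step up from C5 and left by step up to Eb5.
Step in, step out in the same direction — a passing tone.

Ab5 (beat 3) — escape tone; Db5 (beat 7) — passing tone.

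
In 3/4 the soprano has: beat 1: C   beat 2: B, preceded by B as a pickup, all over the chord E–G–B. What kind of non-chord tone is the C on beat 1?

The harmony at that moment is E minor triad (E, G, B); C is not a chord tone.
It is approached by step up from B and left by step down to B.
Step away and step back to the same note — a neighbor tone (upper neighbor).

Upper neighbor tone.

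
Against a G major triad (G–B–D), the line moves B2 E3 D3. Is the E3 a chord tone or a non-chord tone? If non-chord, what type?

The harmony at that moment is G major triad (G, B, D); E3 is not a chord tone.
It is approached by leap up from B2 and left by step down to D3.
Leap in, step out — an appoggiatura.

Non-chord tone — an appoggiatura.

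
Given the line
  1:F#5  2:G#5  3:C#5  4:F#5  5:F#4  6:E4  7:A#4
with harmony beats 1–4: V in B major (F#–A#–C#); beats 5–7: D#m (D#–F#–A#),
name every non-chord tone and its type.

The harmony at that moment is F# major triad (F#, A#, C#); G#5 is not a chord tone.
It is approached by step up from F#5 and left by leap down to C#5.
Step in, leap out — an escape tone.
The harmony at that moment is D# minor triad (D#, F#, A#); E4 is not a chord tone.
It is approached by step down from F#4 and left by leap up to A#4.
Step in, leap out — an escape tone.

G#5 (beat 2) — escape tone; E4 (beat 6) — escape tone.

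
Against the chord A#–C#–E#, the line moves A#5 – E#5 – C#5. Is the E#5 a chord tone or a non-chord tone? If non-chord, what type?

Chord tone (the fifth of A# minor triad).

A# minor triad contains A#, C#, E#; E# is the fifth, so it is a chord tone.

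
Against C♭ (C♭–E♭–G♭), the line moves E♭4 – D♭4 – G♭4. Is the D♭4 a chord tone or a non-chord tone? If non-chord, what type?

The harmony at that moment is C♭ major triad (C♭, E♭, G♭); D♭4 is not a chord tone.
It is approached by step down from E♭4 and left by leap up to G♭4.
Step in, leap out — an escape tone.

Non-chord tone — an escape tone.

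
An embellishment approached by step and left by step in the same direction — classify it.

Approach: by step. Departure: by step, continuing in the same direction.
Stepwise on both sides with no change of direction means the note fills in the space between two different chord tones — a passing tone. (Had it turned back to its starting note it would be a neighbor tone instead.)

Passing tone.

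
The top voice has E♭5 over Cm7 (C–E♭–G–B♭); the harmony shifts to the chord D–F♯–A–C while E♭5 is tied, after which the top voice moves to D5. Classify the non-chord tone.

The harmony at that moment is D dominant seventh chord (D, F♯, A, C); E♭5 is not a chord tone.
It is held over (the same pitch as the preceding E♭5) and left by step down to D5.
Held over from the previous chord and resolving down by step — a suspension.

E♭5 is a suspension.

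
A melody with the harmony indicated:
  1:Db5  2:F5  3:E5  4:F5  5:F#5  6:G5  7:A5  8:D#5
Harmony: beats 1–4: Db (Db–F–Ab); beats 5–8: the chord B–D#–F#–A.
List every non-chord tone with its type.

E5 (beat 3) — neighbor tone; G5 (beat 6) — passing tone.

The harmony at that moment is Db major triad (Db, F, Ab); E5 is not a chord tone.
It is approached by step down from F5 and left by step up to F5.
Step away and step back to the same note — a neighbor tone (lower neighbor).
The harmony at that moment is B dominant seventh chord (B, D#, F#, A); G5 is not a chord tone.
It is approached by step up from F#5 and left by step up to A5.
Step in, step out in the same direction — a passing tone.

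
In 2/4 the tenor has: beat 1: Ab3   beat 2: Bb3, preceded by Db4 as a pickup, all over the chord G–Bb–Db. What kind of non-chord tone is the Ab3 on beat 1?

The harmony at that moment is G diminished triad (G, Bb, Db); Ab3 is not a chord tone.
It is approached by leap down from Db4 and left by step up to Bb3.
Leap in, step out, metrically accented — an appoggiatura.

Appoggiatura.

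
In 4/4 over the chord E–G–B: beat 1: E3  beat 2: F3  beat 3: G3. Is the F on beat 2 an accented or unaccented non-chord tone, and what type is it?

Unaccented passing tone.

The harmony at that moment is E minor triad (E, G, B); F3 is not a chord tone.
It is approached by step up from E3 and left by step up to G3.
Step in, step out in the same direction — a passing tone.
It falls on a weak beat, so it is unaccented.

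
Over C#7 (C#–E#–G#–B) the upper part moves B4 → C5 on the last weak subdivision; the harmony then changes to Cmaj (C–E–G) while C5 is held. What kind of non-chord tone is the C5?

C5 is an anticipation.

The harmony at that moment is C# dominant seventh chord (C#, E#, G#, B); C5 is not a chord tone.
It is approached by step up from B4 and then sustained as the same pitch into the next harmony.
Arriving early and becoming a chord tone when the harmony changes — an anticipation.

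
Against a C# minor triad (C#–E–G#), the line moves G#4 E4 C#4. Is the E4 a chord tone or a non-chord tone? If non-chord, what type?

C# minor triad contains C#, E, G#; E is the third, so it is a chord tone.

Chord tone (the third of C# minor triad).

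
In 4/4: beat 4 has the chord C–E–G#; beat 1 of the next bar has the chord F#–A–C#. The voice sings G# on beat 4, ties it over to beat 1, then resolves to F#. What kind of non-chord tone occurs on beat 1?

Suspension.

The harmony at that moment is F# minor triad (F#, A, C#); G# is not a chord tone.
It is held over (the same pitch as the preceding G#) and left by step down to F#.
Held over from the previous chord and resolving down by step — a suspension.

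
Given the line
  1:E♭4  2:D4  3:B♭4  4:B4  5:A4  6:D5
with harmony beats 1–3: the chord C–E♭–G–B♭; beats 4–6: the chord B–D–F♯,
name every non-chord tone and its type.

D4 (beat 2) — escape tone; A4 (beat 5) — escape tone.

The harmony at that moment is C minor seventh chord (C, E♭, G, B♭); D4 is not a chord tone.
It is approached by step down from E♭4 and left by leap up to B♭4.
Step in, leap out — an escape tone.
The harmony at that moment is B minor triad (B, D, F♯); A4 is not a chord tone.
It is approached by step down from B4 and left by leap up to D5.
Step in, leap out — an escape tone.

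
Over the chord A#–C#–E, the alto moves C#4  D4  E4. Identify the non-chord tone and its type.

D4 is a passing tone.

The harmony at that moment is A# diminished triad (A#, C#, E); D4 is not a chord tone.
It is approached by step up from C#4 and left by step up to E4.
Step in, step out in the same direction — a passing tone.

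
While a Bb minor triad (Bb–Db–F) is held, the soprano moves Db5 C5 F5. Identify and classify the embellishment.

C5 is an escape tone.

The harmony at that moment is Bb minor triad (Bb, Db, F); C5 is not a chord tone.
It is approached by step down from Db5 and left by leap up to F5.
Step in, leap out — an escape tone.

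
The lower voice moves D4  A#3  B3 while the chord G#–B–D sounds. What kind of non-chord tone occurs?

A#3 is an appoggiatura.

The harmony at that moment is G# diminished triad (G#, B, D); A#3 is not a chord tone.
It is approached by leap down from D4 and left by step up to B3.
Leap in, step out — an appoggiatura.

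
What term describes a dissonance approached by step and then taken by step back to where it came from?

Neighbor tone.

Approach: by step. Departure: by step in the opposite direction, back to the starting pitch.
Stepwise on both sides but reversing to return to the same chord tone — a neighbor tone. (Had it continued onward in the same direction it would be a passing tone instead.)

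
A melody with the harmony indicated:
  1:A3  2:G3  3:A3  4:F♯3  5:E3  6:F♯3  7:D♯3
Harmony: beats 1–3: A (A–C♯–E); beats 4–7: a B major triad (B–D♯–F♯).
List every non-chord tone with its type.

G3 (beat 2) — neighbor tone; E3 (beat 5) — neighbor tone.

The harmony at that moment is A major triad (A, C♯, E); G3 is not a chord tone.
It is approached by step down from A3 and left by step up to A3.
Step away and step back to the same note — a neighbor tone (lower neighbor).
The harmony at that moment is B major triad (B, D♯, F♯); E3 is not a chord tone.
It is approached by step down from F♯3 and left by step up to F♯3.
Step away and step back to the same note — a neighbor tone (lower neighbor).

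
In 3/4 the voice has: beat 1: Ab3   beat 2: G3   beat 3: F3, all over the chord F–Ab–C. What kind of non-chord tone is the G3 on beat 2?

The harmony at that moment is F minor triad (F, Ab, C); G3 is not a chord tone.
It is approached by step down from Ab3 and left by step down to F3.
Step in, step out in the same direction — a passing tone.

Passing tone.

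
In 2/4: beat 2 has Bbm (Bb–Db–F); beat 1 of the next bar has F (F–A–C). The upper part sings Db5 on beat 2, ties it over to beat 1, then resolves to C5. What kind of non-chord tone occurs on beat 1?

The harmony at that moment is F major triad (F, A, C); Db5 is not a chord tone.
It is held over (the same pitch as the preceding Db5) and left by step down to C5.
Held over from the previous chord and resolving down by step — a suspension.

Suspension.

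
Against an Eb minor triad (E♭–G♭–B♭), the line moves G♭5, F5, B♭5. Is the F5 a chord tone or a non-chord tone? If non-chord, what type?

Non-chord tone — an escape tone.

The harmony at that moment is E♭ minor triad (E♭, G♭, B♭); F5 is not a chord tone.
It is approached by step down from G♭5 and left by leap up to B♭5.
Step in, leap out — an escape tone.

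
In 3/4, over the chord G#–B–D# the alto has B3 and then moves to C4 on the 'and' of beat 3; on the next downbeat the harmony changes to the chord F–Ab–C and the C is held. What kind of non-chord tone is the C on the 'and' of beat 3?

Anticipation.

The harmony at that moment is G# minor triad (G#, B, D#); C4 is not a chord tone.
It is approached by step up from B3 and then sustained as the same pitch into the next harmony.
Arriving early and becoming a chord tone when the harmony changes — an anticipation.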